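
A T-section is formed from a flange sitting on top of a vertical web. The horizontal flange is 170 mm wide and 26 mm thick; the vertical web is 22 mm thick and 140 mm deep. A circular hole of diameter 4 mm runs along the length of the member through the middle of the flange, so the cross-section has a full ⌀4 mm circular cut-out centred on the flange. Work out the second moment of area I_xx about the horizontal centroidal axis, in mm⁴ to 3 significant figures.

Decompose the section into non-overlapping parts with the origin at the bottom-left of its bounding rectangle.
Flange: 170 × 26, A = 4 420 mm², y = 153 mm, Ī = 248 993 mm⁴.
Web: 22 × 140, A = 3 080 mm², y = 70 mm, Ī = 5 030 667 mm⁴.
Hole (subtracted): ⌀4, A = 12.566 mm², y = 153 mm, Ī = 12.566 mm⁴.
Centroid: ȳ = ΣA·y / ΣA = 118.86 mm.
Transfer each piece to the horizontal centroidal axis using Ī + A·d² with d = y − 118.86:
  flange: d = 34.143 mm → contributes +5 401 445 mm⁴
  web: d = -48.857 mm → contributes +12 382 785 mm⁴
  hole: d = 34.143 mm → contributes −14 661 mm⁴
Total I = 17 769 569 mm⁴.

I_xx ≈ 1.78 × 10⁷ mm⁴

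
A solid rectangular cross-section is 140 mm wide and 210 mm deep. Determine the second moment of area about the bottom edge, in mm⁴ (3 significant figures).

The section: 140 × 210, A = 29 400 mm², y = 105 mm, Ī = 108 045 000 mm⁴.
Transfer it to the base of the section using Ī + A·d² with d = y − 0:
  the section: d = 105 mm → contributes +432 180 000 mm⁴
Total I = 432 180 000 mm⁴.

I_base ≈ 4.32 × 10⁸ mm⁴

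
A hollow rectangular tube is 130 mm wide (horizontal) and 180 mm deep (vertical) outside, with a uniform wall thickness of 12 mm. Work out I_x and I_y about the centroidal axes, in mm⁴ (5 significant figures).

Decompose the section into non-overlapping parts with the origin at the bottom-left of its bounding rectangle.
Outer rectangle: 130 × 180, A = 23 400 mm², y = 90 mm, Ī = 63 180 000 mm⁴.
Inner void (subtracted): 106 × 156, A = 16 536 mm², y = 90 mm, Ī = 33 535 008 mm⁴.
By symmetry the centroid is at mid-height, ȳ = 90 mm.
All pieces are centred on the centroidal x-axis, so I = ΣĪ (holes subtracted) = 29 644 992 mm⁴.
Repeating about the centroidal y-axis gives I_y = 17 471 792 mm⁴.

I_x ≈ 2.9645 × 10⁷ mm⁴, I_y ≈ 1.7472 × 10⁷ mm⁴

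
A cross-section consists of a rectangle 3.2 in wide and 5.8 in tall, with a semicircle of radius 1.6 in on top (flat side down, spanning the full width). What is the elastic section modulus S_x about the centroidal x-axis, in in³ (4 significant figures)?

Decompose the section into non-overlapping parts with the origin at the bottom-left of its bounding rectangle.
Rectangular body: 3.2 × 5.8, A = 18.56 in², y = 2.9 in, Ī = 52.0299 in⁴.
Semicircular cap: semicircle r = 1.6, A = 4.02124 in², y = 6.47906 in, Ī = 0.719303 in⁴.
Centroid: ȳ = ΣA·y / ΣA = 3.53735 in.
Transfer each piece to the centroidal x-axis using Ī + A·d² with d = y − 3.53735:
  rectangular body: d = -0.637355 in → contributes +59.5693 in⁴
  semicircular cap: d = 2.94171 in → contributes +35.5176 in⁴
Total I = 95.087 in⁴.
Extreme fibre distance c = 3.86265 in; S = I/c = 24.6171 in³.

S_x ≈ 24.62 in³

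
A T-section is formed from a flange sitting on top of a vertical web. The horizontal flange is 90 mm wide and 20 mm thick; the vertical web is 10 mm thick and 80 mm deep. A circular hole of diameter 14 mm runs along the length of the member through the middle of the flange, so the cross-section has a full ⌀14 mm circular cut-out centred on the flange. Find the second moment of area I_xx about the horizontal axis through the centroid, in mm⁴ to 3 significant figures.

Break the section into simple shapes (no overlaps), measuring from the bottom-left corner of the bounding box.
Flange: 90 × 20, A = 1 800 mm², y = 90 mm, Ī = 60 000 mm⁴.
Web: 10 × 80, A = 800 mm², y = 40 mm, Ī = 426 667 mm⁴.
Hole (subtracted): ⌀14, A = 153.94 mm², y = 90 mm, Ī = 1885.7 mm⁴.
Centroid: ȳ = ΣA·y / ΣA = 73.647 mm.
Transfer each piece to the horizontal axis through the centroid using Ī + A·d² with d = y − 73.647:
  flange: d = 16.353 mm → contributes +541 346 mm⁴
  web: d = -33.647 mm → contributes +1 332 373 mm⁴
  hole: d = 16.353 mm → contributes −43 051 mm⁴
Total I = 1 830 668 mm⁴.

I_xx ≈ 1.83 × 10⁶ mm⁴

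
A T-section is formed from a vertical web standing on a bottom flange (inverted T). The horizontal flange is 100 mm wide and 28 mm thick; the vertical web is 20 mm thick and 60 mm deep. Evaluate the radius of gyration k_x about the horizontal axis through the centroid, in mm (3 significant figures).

Break the section into simple shapes (no overlaps), measuring from the bottom-left corner of the bounding box.
Flange: 100 × 28, A = 2 800 mm², y = 14 mm, Ī = 182 933 mm⁴.
Web: 20 × 60, A = 1 200 mm², y = 58 mm, Ī = 360 000 mm⁴.
Centroid: ȳ = ΣA·y / ΣA = 27.2 mm.
Transfer each piece to the horizontal axis through the centroid using Ī + A·d² with d = y − 27.2:
  flange: d = -13.2 mm → contributes +670 805 mm⁴
  web: d = 30.8 mm → contributes +1 498 368 mm⁴
Total I = 2 169 173 mm⁴.
Radius of gyration: k = √(I/A) = √(2 169 173 / 4 000) = 23.287 mm.

k_x ≈ 23.3 mm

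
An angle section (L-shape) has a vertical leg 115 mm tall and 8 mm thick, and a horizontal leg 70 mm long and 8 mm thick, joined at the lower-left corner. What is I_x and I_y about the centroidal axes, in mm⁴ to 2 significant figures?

Split into non-overlapping primitives; take the origin at the lower-left of the bounding box.
Vertical leg: 8 × 115, A = 920 mm², y = 57.5 mm, Ī = 1 013 917 mm⁴.
Horizontal leg (remainder): 62 × 8, A = 496 mm², y = 4 mm, Ī = 2 645 mm⁴.
Centroid: ȳ = ΣA·y / ΣA = 38.76 mm.
Transfer each piece to the centroidal x-axis using Ī + A·d² with d = y − 38.76:
  vertical leg: d = 18.74 mm → contributes +1 337 013 mm⁴
  horizontal leg (remainder): d = -34.76 mm → contributes +601 937 mm⁴
Total I = 1 938 950 mm⁴.
For the y-axis: x̄ = 16.26 mm.
Repeating about the centroidal y-axis gives I_y = 558 560 mm⁴.

I_x ≈ 1.9 × 10⁶ mm⁴, I_y ≈ 5.6 × 10⁵ mm⁴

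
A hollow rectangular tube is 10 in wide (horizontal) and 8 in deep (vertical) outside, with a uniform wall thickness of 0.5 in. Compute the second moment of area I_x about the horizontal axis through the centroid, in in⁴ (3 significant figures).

Treat the section as a set of non-overlapping primitives; coordinates are from the bounding-box lower-left.
Outer rectangle: 10 × 8, A = 80 in², y = 4 in, Ī = 426.67 in⁴.
Inner void (subtracted): 9 × 7, A = 63 in², y = 4 in, Ī = 257.25 in⁴.
By symmetry the centroid is at mid-height, ȳ = 4 in.
All pieces are centred on the horizontal axis through the centroid, so I = ΣĪ (holes subtracted) = 169.42 in⁴.

I_x ≈ 169 in⁴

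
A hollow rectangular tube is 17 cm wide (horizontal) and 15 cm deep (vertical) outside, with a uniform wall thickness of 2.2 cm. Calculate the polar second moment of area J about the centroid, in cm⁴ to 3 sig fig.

Treat the section as a set of non-overlapping primitives; coordinates are from the bounding-box lower-left.
Outer rectangle: 17 × 15, A = 255 cm², y = 7.5 cm, Ī = 4781.3 cm⁴.
Inner void (subtracted): 12.6 × 10.6, A = 133.56 cm², y = 7.5 cm, Ī = 1250.6 cm⁴.
By symmetry the centroid is at mid-height, ȳ = 7.5 cm.
All pieces are centred on the centroidal x-axis, so I = ΣĪ (holes subtracted) = 3530.7 cm⁴.
Repeating about the centroidal y-axis gives I_y = 4374.3 cm⁴.
Polar second moment: J = I_x + I_y = 7904.9 cm⁴.

J ≈ 7900 cm⁴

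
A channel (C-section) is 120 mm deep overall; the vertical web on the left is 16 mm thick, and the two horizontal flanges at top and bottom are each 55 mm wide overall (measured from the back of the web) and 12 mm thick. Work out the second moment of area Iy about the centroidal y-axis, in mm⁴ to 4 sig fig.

Iy ≈ 6.355 × 10⁵ mm⁴

Decompose the section into non-overlapping parts with the origin at the bottom-left of its bounding rectangle.
Web: 16 × 120, A = 1 920 mm², x = 8 mm, Ī = 40 960 mm⁴.
Top flange (beyond web): 39 × 12, A = 468 mm², x = 35.5 mm, Ī = 59 319 mm⁴.
Bottom flange (beyond web): 39 × 12, A = 468 mm², x = 35.5 mm, Ī = 59 319 mm⁴.
Centroid: x̄ = ΣA·x / ΣA = 17.0126 mm.
Transfer each piece to the centroidal y-axis using Ī + A·d² with d = x − 17.0126:
  web: d = -9.01261 mm → contributes +196 916 mm⁴
  top flange (beyond web): d = 18.4874 mm → contributes +219 274 mm⁴
  bottom flange (beyond web): d = 18.4874 mm → contributes +219 274 mm⁴
Total I = 635 464 mm⁴.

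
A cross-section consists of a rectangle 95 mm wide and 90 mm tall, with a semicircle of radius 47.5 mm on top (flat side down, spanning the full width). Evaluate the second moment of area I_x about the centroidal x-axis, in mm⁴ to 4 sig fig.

I_x ≈ 1.697 × 10⁷ mm⁴

Split into non-overlapping primitives; take the origin at the lower-left of the bounding box.
Rectangular body: 95 × 90, A = 8 550 mm², y = 45 mm, Ī = 5 771 250 mm⁴.
Semicircular cap: semicircle r = 47.5, A = 3544.11 mm², y = 110.16 mm, Ī = 558 736 mm⁴.
Centroid: ȳ = ΣA·y / ΣA = 64.0947 mm.
Transfer each piece to the centroidal x-axis using Ī + A·d² with d = y − 64.0947:
  rectangular body: d = -19.0947 mm → contributes +8 888 630 mm⁴
  semicircular cap: d = 46.065 mm → contributes +8 079 271 mm⁴
Total I = 16 967 900 mm⁴.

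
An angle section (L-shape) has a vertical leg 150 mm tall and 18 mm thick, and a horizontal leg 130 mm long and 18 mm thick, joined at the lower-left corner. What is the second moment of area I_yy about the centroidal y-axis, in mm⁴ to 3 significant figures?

Decompose the section into non-overlapping parts with the origin at the bottom-left of its bounding rectangle.
Vertical leg: 18 × 150, A = 2 700 mm², x = 9 mm, Ī = 72 900 mm⁴.
Horizontal leg (remainder): 112 × 18, A = 2 016 mm², x = 74 mm, Ī = 2 107 392 mm⁴.
Centroid: x̄ = ΣA·x / ΣA = 36.786 mm.
Transfer each piece to the centroidal y-axis using Ī + A·d² with d = x − 36.786:
  vertical leg: d = -27.786 mm → contributes +2 157 506 mm⁴
  horizontal leg (remainder): d = 37.214 mm → contributes +4 899 275 mm⁴
Total I = 7 056 781 mm⁴.

I_yy ≈ 7.06 × 10⁶ mm⁴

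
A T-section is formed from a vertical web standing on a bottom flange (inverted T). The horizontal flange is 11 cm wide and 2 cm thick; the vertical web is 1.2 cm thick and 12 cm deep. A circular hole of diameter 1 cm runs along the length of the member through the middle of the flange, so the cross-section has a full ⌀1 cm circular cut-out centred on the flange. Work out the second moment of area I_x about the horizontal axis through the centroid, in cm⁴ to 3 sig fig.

I_x ≈ 600 cm⁴

Treat the section as a set of non-overlapping primitives; coordinates are from the bounding-box lower-left.
Flange: 11 × 2, A = 22 cm², y = 1 cm, Ī = 7.3333 cm⁴.
Web: 1.2 × 12, A = 14.4 cm², y = 8 cm, Ī = 172.8 cm⁴.
Hole (subtracted): ⌀1, A = 0.7854 cm², y = 1 cm, Ī = 0.049087 cm⁴.
Centroid: ȳ = ΣA·y / ΣA = 3.8303 cm.
Transfer each piece to the horizontal axis through the centroid using Ī + A·d² with d = y − 3.8303:
  flange: d = -2.8303 cm → contributes +183.57 cm⁴
  web: d = 4.1697 cm → contributes +423.16 cm⁴
  hole: d = -2.8303 cm → contributes −6.3406 cm⁴
Total I = 600.39 cm⁴.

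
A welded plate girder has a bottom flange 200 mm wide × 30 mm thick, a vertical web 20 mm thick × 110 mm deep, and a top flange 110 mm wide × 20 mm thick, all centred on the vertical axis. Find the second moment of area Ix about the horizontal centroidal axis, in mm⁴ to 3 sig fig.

Decompose the section into non-overlapping parts with the origin at the bottom-left of its bounding rectangle.
Bottom plate: 200 × 30, A = 6 000 mm², y = 15 mm, Ī = 450 000 mm⁴.
Web plate: 20 × 110, A = 2 200 mm², y = 85 mm, Ī = 2 218 333 mm⁴.
Top plate: 110 × 20, A = 2 200 mm², y = 150 mm, Ī = 73 333 mm⁴.
Centroid: ȳ = ΣA·y / ΣA = 58.365 mm.
Transfer each piece to the horizontal centroidal axis using Ī + A·d² with d = y − 58.365:
  bottom plate: d = -43.365 mm → contributes +11 733 339 mm⁴
  web plate: d = 26.635 mm → contributes +3 779 019 mm⁴
  top plate: d = 91.635 mm → contributes +18 546 519 mm⁴
Total I = 34 058 878 mm⁴.

Ix ≈ 3.41 × 10⁷ mm⁴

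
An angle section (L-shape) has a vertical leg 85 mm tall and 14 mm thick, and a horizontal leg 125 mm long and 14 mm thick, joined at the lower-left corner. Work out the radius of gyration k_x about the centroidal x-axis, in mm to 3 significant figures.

Decompose the section into non-overlapping parts with the origin at the bottom-left of its bounding rectangle.
Vertical leg: 14 × 85, A = 1 190 mm², y = 42.5 mm, Ī = 716 479 mm⁴.
Horizontal leg (remainder): 111 × 14, A = 1 554 mm², y = 7 mm, Ī = 25 382 mm⁴.
Centroid: ȳ = ΣA·y / ΣA = 22.395 mm.
Transfer each piece to the centroidal x-axis using Ī + A·d² with d = y − 22.395:
  vertical leg: d = 20.105 mm → contributes +1 197 471 mm⁴
  horizontal leg (remainder): d = -15.395 mm → contributes +393 709 mm⁴
Total I = 1 591 180 mm⁴.
Radius of gyration: k = √(I/A) = √(1 591 180 / 2 744) = 24.081 mm.

k_x ≈ 24.1 mm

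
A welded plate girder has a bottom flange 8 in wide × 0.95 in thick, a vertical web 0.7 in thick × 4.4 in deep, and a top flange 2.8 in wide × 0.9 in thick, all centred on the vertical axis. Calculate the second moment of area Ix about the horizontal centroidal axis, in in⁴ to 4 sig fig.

Ix ≈ 63.67 in⁴

Treat the section as a set of non-overlapping primitives; coordinates are from the bounding-box lower-left.
Bottom plate: 8 × 0.95, A = 7.6 in², y = 0.475 in, Ī = 0.571583 in⁴.
Web plate: 0.7 × 4.4, A = 3.08 in², y = 3.15 in, Ī = 4.96907 in⁴.
Top plate: 2.8 × 0.9, A = 2.52 in², y = 5.8 in, Ī = 0.1701 in⁴.
Centroid: ȳ = ΣA·y / ΣA = 2.11576 in.
Transfer each piece to the horizontal centroidal axis using Ī + A·d² with d = y − 2.11576:
  bottom plate: d = -1.64076 in → contributes +21.0314 in⁴
  web plate: d = 1.03424 in → contributes +8.26361 in⁴
  top plate: d = 3.68424 in → contributes +34.3757 in⁴
Total I = 63.6707 in⁴.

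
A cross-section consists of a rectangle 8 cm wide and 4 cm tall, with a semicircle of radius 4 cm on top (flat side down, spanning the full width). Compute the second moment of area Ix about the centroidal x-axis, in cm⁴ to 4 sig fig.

Split into non-overlapping primitives; take the origin at the lower-left of the bounding box.
Rectangular body: 8 × 4, A = 32 cm², y = 2 cm, Ī = 42.6667 cm⁴.
Semicircular cap: semicircle r = 4, A = 25.1327 cm², y = 5.69765 cm, Ī = 28.0978 cm⁴.
Centroid: ȳ = ΣA·y / ΣA = 3.6266 cm.
Transfer each piece to the centroidal x-axis using Ī + A·d² with d = y − 3.6266:
  rectangular body: d = -1.6266 cm → contributes +127.333 cm⁴
  semicircular cap: d = 2.07105 cm → contributes +135.899 cm⁴
Total I = 263.232 cm⁴.

Ix ≈ 263.2 cm⁴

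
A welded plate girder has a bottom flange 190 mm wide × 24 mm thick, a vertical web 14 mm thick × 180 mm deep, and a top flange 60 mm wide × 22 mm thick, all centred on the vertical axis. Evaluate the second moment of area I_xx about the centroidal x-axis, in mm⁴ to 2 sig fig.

Decompose the section into non-overlapping parts with the origin at the bottom-left of its bounding rectangle.
Bottom plate: 190 × 24, A = 4 560 mm², y = 12 mm, Ī = 218 880 mm⁴.
Web plate: 14 × 180, A = 2 520 mm², y = 114 mm, Ī = 6 804 000 mm⁴.
Top plate: 60 × 22, A = 1 320 mm², y = 215 mm, Ī = 53 240 mm⁴.
Centroid: ȳ = ΣA·y / ΣA = 74.5 mm.
Transfer each piece to the centroidal x-axis using Ī + A·d² with d = y − 74.5:
  bottom plate: d = -62.5 mm → contributes +18 031 380 mm⁴
  web plate: d = 39.5 mm → contributes +10 735 830 mm⁴
  top plate: d = 140.5 mm → contributes +26 110 370 mm⁴
Total I = 54 877 580 mm⁴.

I_xx ≈ 5.5 × 10⁷ mm⁴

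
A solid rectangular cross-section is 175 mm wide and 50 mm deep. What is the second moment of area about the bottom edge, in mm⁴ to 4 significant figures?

I_base ≈ 7.292 × 10⁶ mm⁴

The section: 175 × 50, A = 8 750 mm², y = 25 mm, Ī = 1 822 917 mm⁴.
Transfer it to the bottom edge using Ī + A·d² with d = y − 0:
  the section: d = 25 mm → contributes +7 291 667 mm⁴
Total I = 7 291 667 mm⁴.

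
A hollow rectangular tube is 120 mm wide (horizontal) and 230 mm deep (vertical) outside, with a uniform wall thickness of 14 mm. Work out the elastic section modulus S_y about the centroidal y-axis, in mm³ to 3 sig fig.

Treat the section as a set of non-overlapping primitives; coordinates are from the bounding-box lower-left.
Outer rectangle: 120 × 230, A = 27 600 mm², x = 60 mm, Ī = 33 120 000 mm⁴.
Inner void (subtracted): 92 × 202, A = 18 584 mm², x = 60 mm, Ī = 13 107 915 mm⁴.
By symmetry the centroid is at mid-width, x̄ = 60 mm.
All pieces are centred on the centroidal y-axis, so I = ΣĪ (holes subtracted) = 20 012 085 mm⁴.
Extreme fibre distance c = 60 mm; S = I/c = 333 535 mm³.

S_y ≈ 3.34 × 10⁵ mm³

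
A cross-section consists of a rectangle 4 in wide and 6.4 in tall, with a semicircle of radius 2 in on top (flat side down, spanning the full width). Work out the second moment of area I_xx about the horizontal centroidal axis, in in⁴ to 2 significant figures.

I_xx ≈ 170 in⁴

Split into non-overlapping primitives; take the origin at the lower-left of the bounding box.
Rectangular body: 4 × 6.4, A = 25.6 in², y = 3.2 in, Ī = 87.38 in⁴.
Semicircular cap: semicircle r = 2, A = 6.283 in², y = 7.249 in, Ī = 1.756 in⁴.
Centroid: ȳ = ΣA·y / ΣA = 3.998 in.
Transfer each piece to the horizontal centroidal axis using Ī + A·d² with d = y − 3.998:
  rectangular body: d = -0.7979 in → contributes +103.7 in⁴
  semicircular cap: d = 3.251 in → contributes +68.16 in⁴
Total I = 171.8 in⁴.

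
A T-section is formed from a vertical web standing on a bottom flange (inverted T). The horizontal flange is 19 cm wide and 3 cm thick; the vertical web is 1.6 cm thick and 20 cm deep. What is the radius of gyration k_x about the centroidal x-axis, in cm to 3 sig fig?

k_x ≈ 6.55 cm

Treat the section as a set of non-overlapping primitives; coordinates are from the bounding-box lower-left.
Flange: 19 × 3, A = 57 cm², y = 1.5 cm, Ī = 42.75 cm⁴.
Web: 1.6 × 20, A = 32 cm², y = 13 cm, Ī = 1066.7 cm⁴.
Centroid: ȳ = ΣA·y / ΣA = 5.6348 cm.
Transfer each piece to the centroidal x-axis using Ī + A·d² with d = y − 5.6348:
  flange: d = -4.1348 cm → contributes +1017.3 cm⁴
  web: d = 7.3652 cm → contributes +2802.5 cm⁴
Total I = 3819.8 cm⁴.
Radius of gyration: k = √(I/A) = √(3819.8 / 89) = 6.5513 cm.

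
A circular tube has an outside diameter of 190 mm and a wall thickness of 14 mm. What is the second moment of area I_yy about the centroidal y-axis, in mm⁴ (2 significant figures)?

Split into non-overlapping primitives; take the origin at the lower-left of the bounding box.
Outer circle: ⌀190, A = 28 353 mm², x = 95 mm, Ī = 63 971 171 mm⁴.
Bore (subtracted): ⌀162, A = 20 612 mm², x = 95 mm, Ī = 33 808 816 mm⁴.
By symmetry the centroid is at mid-width, x̄ = 95 mm.
All pieces are centred on the centroidal y-axis, so I = ΣĪ (holes subtracted) = 30 162 356 mm⁴.

I_yy ≈ 3.0 × 10⁷ mm⁴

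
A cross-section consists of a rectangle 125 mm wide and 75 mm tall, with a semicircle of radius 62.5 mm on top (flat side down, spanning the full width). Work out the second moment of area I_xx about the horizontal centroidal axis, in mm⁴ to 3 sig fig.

I_xx ≈ 2.13 × 10⁷ mm⁴

Treat the section as a set of non-overlapping primitives; coordinates are from the bounding-box lower-left.
Rectangular body: 125 × 75, A = 9 375 mm², y = 37.5 mm, Ī = 4 394 531 mm⁴.
Semicircular cap: semicircle r = 62.5, A = 6135.9 mm², y = 101.53 mm, Ī = 1 674 758 mm⁴.
Centroid: ȳ = ΣA·y / ΣA = 62.828 mm.
Transfer each piece to the horizontal centroidal axis using Ī + A·d² with d = y − 62.828:
  rectangular body: d = -25.328 mm → contributes +10 408 569 mm⁴
  semicircular cap: d = 38.698 mm → contributes +10 863 531 mm⁴
Total I = 21 272 100 mm⁴.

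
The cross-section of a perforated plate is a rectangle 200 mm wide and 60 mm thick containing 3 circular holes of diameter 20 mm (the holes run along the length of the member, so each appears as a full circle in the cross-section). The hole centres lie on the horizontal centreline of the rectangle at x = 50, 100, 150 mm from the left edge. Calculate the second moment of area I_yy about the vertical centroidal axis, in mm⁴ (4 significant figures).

Decompose the section into non-overlapping parts with the origin at the bottom-left of its bounding rectangle.
Plate: 200 × 60, A = 12 000 mm², x = 100 mm, Ī = 40 000 000 mm⁴.
Hole 1 (subtracted): ⌀20, A = 314.159 mm², x = 50 mm, Ī = 7853.98 mm⁴.
Hole 2 (subtracted): ⌀20, A = 314.159 mm², x = 100 mm, Ī = 7853.98 mm⁴.
Hole 3 (subtracted): ⌀20, A = 314.159 mm², x = 150 mm, Ī = 7853.98 mm⁴.
By symmetry the centroid is at mid-width, x̄ = 100 mm.
Transfer each piece to the vertical centroidal axis using Ī + A·d² with d = x − 100:
  plate: d = 0 mm → contributes +40 000 000 mm⁴
  hole 1: d = -50 mm → contributes −793 252 mm⁴
  hole 2: d = 0 mm → contributes −7853.98 mm⁴
  hole 3: d = 50 mm → contributes −793 252 mm⁴
Total I = 38 405 642 mm⁴.

I_yy ≈ 3.841 × 10⁷ mm⁴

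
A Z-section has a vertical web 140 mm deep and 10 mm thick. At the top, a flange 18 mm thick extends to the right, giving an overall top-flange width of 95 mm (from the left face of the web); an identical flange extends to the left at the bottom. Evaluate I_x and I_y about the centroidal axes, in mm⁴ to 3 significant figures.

I_x ≈ 1.38 × 10⁷ mm⁴, I_y ≈ 8.76 × 10⁶ mm⁴

Split into non-overlapping primitives; take the origin at the lower-left of the bounding box.
Web: 10 × 140, A = 1 400 mm², y = 70 mm, Ī = 2 286 667 mm⁴.
Top flange (beyond web): 85 × 18, A = 1 530 mm², y = 131 mm, Ī = 41 310 mm⁴.
Bottom flange (beyond web): 85 × 18, A = 1 530 mm², y = 9 mm, Ī = 41 310 mm⁴.
Centroid: ȳ = ΣA·y / ΣA = 70 mm.
Transfer each piece to the centroidal x-axis using Ī + A·d² with d = y − 70:
  web: d = 0 mm → contributes +2 286 667 mm⁴
  top flange (beyond web): d = 61 mm → contributes +5 734 440 mm⁴
  bottom flange (beyond web): d = -61 mm → contributes +5 734 440 mm⁴
Total I = 13 755 547 mm⁴.
For the y-axis: x̄ = 90 mm.
Repeating about the centroidal y-axis gives I_y = 8 758 167 mm⁴.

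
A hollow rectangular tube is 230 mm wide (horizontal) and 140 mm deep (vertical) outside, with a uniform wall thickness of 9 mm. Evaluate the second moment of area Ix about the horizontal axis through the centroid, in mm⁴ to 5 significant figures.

Split into non-overlapping primitives; take the origin at the lower-left of the bounding box.
Outer rectangle: 230 × 140, A = 32 200 mm², y = 70 mm, Ī = 52 593 333 mm⁴.
Inner void (subtracted): 212 × 122, A = 25 864 mm², y = 70 mm, Ī = 32 079 981 mm⁴.
By symmetry the centroid is at mid-height, ȳ = 70 mm.
All pieces are centred on the horizontal axis through the centroid, so I = ΣĪ (holes subtracted) = 20 513 352 mm⁴.

Ix ≈ 2.0513 × 10⁷ mm⁴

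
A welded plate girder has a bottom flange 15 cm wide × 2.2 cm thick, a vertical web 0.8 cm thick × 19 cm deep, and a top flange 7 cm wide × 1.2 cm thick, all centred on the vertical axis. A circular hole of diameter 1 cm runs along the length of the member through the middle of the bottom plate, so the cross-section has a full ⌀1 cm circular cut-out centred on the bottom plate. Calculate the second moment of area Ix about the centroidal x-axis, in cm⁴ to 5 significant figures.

Ix ≈ 3768.0 cm⁴

Treat the section as a set of non-overlapping primitives; coordinates are from the bounding-box lower-left.
Bottom plate: 15 × 2.2, A = 33 cm², y = 1.1 cm, Ī = 13.31 cm⁴.
Web plate: 0.8 × 19, A = 15.2 cm², y = 11.7 cm, Ī = 457.2667 cm⁴.
Top plate: 7 × 1.2, A = 8.4 cm², y = 21.8 cm, Ī = 1.008 cm⁴.
Hole (subtracted): ⌀1, A = 0.7853982 cm², y = 1.1 cm, Ī = 0.04908739 cm⁴.
Centroid: ȳ = ΣA·y / ΣA = 7.102014 cm.
Transfer each piece to the centroidal x-axis using Ī + A·d² with d = y − 7.102014:
  bottom plate: d = -6.002014 cm → contributes +1202.108 cm⁴
  web plate: d = 4.597986 cm → contributes +778.6171 cm⁴
  top plate: d = 14.69799 cm → contributes +1815.667 cm⁴
  hole: d = -6.002014 cm → contributes −28.3424 cm⁴
Total I = 3768.049 cm⁴.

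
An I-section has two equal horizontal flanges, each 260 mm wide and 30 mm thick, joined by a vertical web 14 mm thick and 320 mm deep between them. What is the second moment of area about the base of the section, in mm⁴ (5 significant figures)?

I_base ≈ 1.2420 × 10⁹ mm⁴

Decompose the section into non-overlapping parts with the origin at the bottom-left of its bounding rectangle.
Bottom flange: 260 × 30, A = 7 800 mm², y = 15 mm, Ī = 585 000 mm⁴.
Web: 14 × 320, A = 4 480 mm², y = 190 mm, Ī = 38 229 333 mm⁴.
Top flange: 260 × 30, A = 7 800 mm², y = 365 mm, Ī = 585 000 mm⁴.
Transfer each piece to a horizontal axis along the bottom face using Ī + A·d² with d = y − 0:
  bottom flange: d = 15 mm → contributes +2 340 000 mm⁴
  web: d = 190 mm → contributes +199 957 333 mm⁴
  top flange: d = 365 mm → contributes +1 039 740 000 mm⁴
Total I = 1 242 037 333 mm⁴.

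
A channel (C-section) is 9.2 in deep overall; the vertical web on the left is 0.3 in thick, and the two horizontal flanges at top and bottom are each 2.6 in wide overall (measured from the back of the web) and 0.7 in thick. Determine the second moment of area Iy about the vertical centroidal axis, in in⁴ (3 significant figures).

Iy ≈ 3.95 in⁴

Split into non-overlapping primitives; take the origin at the lower-left of the bounding box.
Web: 0.3 × 9.2, A = 2.76 in², x = 0.15 in, Ī = 0.0207 in⁴.
Top flange (beyond web): 2.3 × 0.7, A = 1.61 in², x = 1.45 in, Ī = 0.70974 in⁴.
Bottom flange (beyond web): 2.3 × 0.7, A = 1.61 in², x = 1.45 in, Ī = 0.70974 in⁴.
Centroid: x̄ = ΣA·x / ΣA = 0.85 in.
Transfer each piece to the vertical centroidal axis using Ī + A·d² with d = x − 0.85:
  web: d = -0.7 in → contributes +1.3731 in⁴
  top flange (beyond web): d = 0.6 in → contributes +1.2893 in⁴
  bottom flange (beyond web): d = 0.6 in → contributes +1.2893 in⁴
Total I = 3.9518 in⁴.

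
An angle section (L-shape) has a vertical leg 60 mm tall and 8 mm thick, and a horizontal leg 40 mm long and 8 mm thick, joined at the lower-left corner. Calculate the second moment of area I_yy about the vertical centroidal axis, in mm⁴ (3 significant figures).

Treat the section as a set of non-overlapping primitives; coordinates are from the bounding-box lower-left.
Vertical leg: 8 × 60, A = 480 mm², x = 4 mm, Ī = 2 560 mm⁴.
Horizontal leg (remainder): 32 × 8, A = 256 mm², x = 24 mm, Ī = 21 845 mm⁴.
Centroid: x̄ = ΣA·x / ΣA = 10.957 mm.
Transfer each piece to the vertical centroidal axis using Ī + A·d² with d = x − 10.957:
  vertical leg: d = -6.9565 mm → contributes +25 789 mm⁴
  horizontal leg (remainder): d = 13.043 mm → contributes +65 399 mm⁴
Total I = 91 188 mm⁴.

I_yy ≈ 9.12 × 10⁴ mm⁴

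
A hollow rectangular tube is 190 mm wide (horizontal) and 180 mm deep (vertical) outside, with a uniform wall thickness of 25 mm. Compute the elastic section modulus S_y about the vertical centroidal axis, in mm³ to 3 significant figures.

S_y ≈ 7.70 × 10⁵ mm³

Split into non-overlapping primitives; take the origin at the lower-left of the bounding box.
Outer rectangle: 190 × 180, A = 34 200 mm², x = 95 mm, Ī = 102 885 000 mm⁴.
Inner void (subtracted): 140 × 130, A = 18 200 mm², x = 95 mm, Ī = 29 726 667 mm⁴.
By symmetry the centroid is at mid-width, x̄ = 95 mm.
All pieces are centred on the vertical centroidal axis, so I = ΣĪ (holes subtracted) = 73 158 333 mm⁴.
Extreme fibre distance c = 95 mm; S = I/c = 770 088 mm³.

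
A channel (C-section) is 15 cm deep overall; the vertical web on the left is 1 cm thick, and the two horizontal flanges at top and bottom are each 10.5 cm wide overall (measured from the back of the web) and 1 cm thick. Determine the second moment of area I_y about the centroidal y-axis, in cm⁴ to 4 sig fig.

Decompose the section into non-overlapping parts with the origin at the bottom-left of its bounding rectangle.
Web: 1 × 15, A = 15 cm², x = 0.5 cm, Ī = 1.25 cm⁴.
Top flange (beyond web): 9.5 × 1, A = 9.5 cm², x = 5.75 cm, Ī = 71.4479 cm⁴.
Bottom flange (beyond web): 9.5 × 1, A = 9.5 cm², x = 5.75 cm, Ī = 71.4479 cm⁴.
Centroid: x̄ = ΣA·x / ΣA = 3.43382 cm.
Transfer each piece to the centroidal y-axis using Ī + A·d² with d = x − 3.43382:
  web: d = -2.93382 cm → contributes +130.36 cm⁴
  top flange (beyond web): d = 2.31618 cm → contributes +122.412 cm⁴
  bottom flange (beyond web): d = 2.31618 cm → contributes +122.412 cm⁴
Total I = 375.184 cm⁴.

I_y ≈ 375.2 cm⁴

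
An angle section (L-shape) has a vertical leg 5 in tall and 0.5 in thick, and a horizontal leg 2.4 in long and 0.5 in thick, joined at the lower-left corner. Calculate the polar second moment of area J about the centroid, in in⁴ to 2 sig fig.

Split into non-overlapping primitives; take the origin at the lower-left of the bounding box.
Vertical leg: 0.5 × 5, A = 2.5 in², y = 2.5 in, Ī = 5.208 in⁴.
Horizontal leg (remainder): 1.9 × 0.5, A = 0.95 in², y = 0.25 in, Ī = 0.01979 in⁴.
Centroid: ȳ = ΣA·y / ΣA = 1.88 in.
Transfer each piece to the centroidal x-axis using Ī + A·d² with d = y − 1.88:
  vertical leg: d = 0.6196 in → contributes +6.168 in⁴
  horizontal leg (remainder): d = -1.63 in → contributes +2.545 in⁴
Total I = 8.713 in⁴.
For the y-axis: x̄ = 0.5804 in.
Repeating about the centroidal y-axis gives I_y = 1.329 in⁴.
Polar second moment: J = I_x + I_y = 10.04 in⁴.

J ≈ 10 in⁴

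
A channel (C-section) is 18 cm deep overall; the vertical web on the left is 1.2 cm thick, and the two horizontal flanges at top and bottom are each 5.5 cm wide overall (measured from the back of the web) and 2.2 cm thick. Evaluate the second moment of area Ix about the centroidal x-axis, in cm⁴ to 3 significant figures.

Ix ≈ 1770 cm⁴

Break the section into simple shapes (no overlaps), measuring from the bottom-left corner of the bounding box.
Web: 1.2 × 18, A = 21.6 cm², y = 9 cm, Ī = 583.2 cm⁴.
Top flange (beyond web): 4.3 × 2.2, A = 9.46 cm², y = 16.9 cm, Ī = 3.8155 cm⁴.
Bottom flange (beyond web): 4.3 × 2.2, A = 9.46 cm², y = 1.1 cm, Ī = 3.8155 cm⁴.
By symmetry the centroid is at mid-height, ȳ = 9 cm.
Transfer each piece to the centroidal x-axis using Ī + A·d² with d = y − 9:
  web: d = 0 cm → contributes +583.2 cm⁴
  top flange (beyond web): d = 7.9 cm → contributes +594.21 cm⁴
  bottom flange (beyond web): d = -7.9 cm → contributes +594.21 cm⁴
Total I = 1771.6 cm⁴.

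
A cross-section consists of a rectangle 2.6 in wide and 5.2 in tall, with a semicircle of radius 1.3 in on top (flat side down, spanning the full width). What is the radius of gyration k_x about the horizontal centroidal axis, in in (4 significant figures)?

Treat the section as a set of non-overlapping primitives; coordinates are from the bounding-box lower-left.
Rectangular body: 2.6 × 5.2, A = 13.52 in², y = 2.6 in, Ī = 30.4651 in⁴.
Semicircular cap: semicircle r = 1.3, A = 2.65465 in², y = 5.75174 in, Ī = 0.313477 in⁴.
Centroid: ȳ = ΣA·y / ΣA = 3.11728 in.
Transfer each piece to the horizontal centroidal axis using Ī + A·d² with d = y − 3.11728:
  rectangular body: d = -0.517275 in → contributes +34.0827 in⁴
  semicircular cap: d = 2.63446 in → contributes +18.7378 in⁴
Total I = 52.8204 in⁴.
Radius of gyration: k = √(I/A) = √(52.8204 / 16.1746) = 1.80711 in.

k_x ≈ 1.807 in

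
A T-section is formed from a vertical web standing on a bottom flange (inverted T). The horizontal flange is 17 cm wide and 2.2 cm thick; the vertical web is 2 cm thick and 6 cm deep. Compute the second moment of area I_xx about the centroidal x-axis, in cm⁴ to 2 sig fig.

I_xx ≈ 200 cm⁴

Decompose the section into non-overlapping parts with the origin at the bottom-left of its bounding rectangle.
Flange: 17 × 2.2, A = 37.4 cm², y = 1.1 cm, Ī = 15.08 cm⁴.
Web: 2 × 6, A = 12 cm², y = 5.2 cm, Ī = 36 cm⁴.
Centroid: ȳ = ΣA·y / ΣA = 2.096 cm.
Transfer each piece to the centroidal x-axis using Ī + A·d² with d = y − 2.096:
  flange: d = -0.996 cm → contributes +52.18 cm⁴
  web: d = 3.104 cm → contributes +151.6 cm⁴
Total I = 203.8 cm⁴.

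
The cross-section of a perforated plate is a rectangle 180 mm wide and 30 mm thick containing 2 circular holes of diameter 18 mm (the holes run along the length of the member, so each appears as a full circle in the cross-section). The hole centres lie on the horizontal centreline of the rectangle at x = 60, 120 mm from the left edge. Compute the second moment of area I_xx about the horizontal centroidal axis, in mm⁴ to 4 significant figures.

Break the section into simple shapes (no overlaps), measuring from the bottom-left corner of the bounding box.
Plate: 180 × 30, A = 5 400 mm², y = 15 mm, Ī = 405 000 mm⁴.
Hole 1 (subtracted): ⌀18, A = 254.469 mm², y = 15 mm, Ī = 5 153 mm⁴.
Hole 2 (subtracted): ⌀18, A = 254.469 mm², y = 15 mm, Ī = 5 153 mm⁴.
By symmetry the centroid is at mid-height, ȳ = 15 mm.
All pieces are centred on the horizontal centroidal axis, so I = ΣĪ (holes subtracted) = 394 694 mm⁴.

I_xx ≈ 3.947 × 10⁵ mm⁴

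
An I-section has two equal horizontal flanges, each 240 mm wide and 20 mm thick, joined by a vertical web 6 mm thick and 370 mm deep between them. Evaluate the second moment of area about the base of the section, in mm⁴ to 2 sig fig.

I_base ≈ 8.9 × 10⁸ mm⁴

Decompose the section into non-overlapping parts with the origin at the bottom-left of its bounding rectangle.
Bottom flange: 240 × 20, A = 4 800 mm², y = 10 mm, Ī = 160 000 mm⁴.
Web: 6 × 370, A = 2 220 mm², y = 205 mm, Ī = 25 326 500 mm⁴.
Top flange: 240 × 20, A = 4 800 mm², y = 400 mm, Ī = 160 000 mm⁴.
Transfer each piece to the bottom edge using Ī + A·d² with d = y − 0:
  bottom flange: d = 10 mm → contributes +640 000 mm⁴
  web: d = 205 mm → contributes +118 622 000 mm⁴
  top flange: d = 400 mm → contributes +768 160 000 mm⁴
Total I = 887 422 000 mm⁴.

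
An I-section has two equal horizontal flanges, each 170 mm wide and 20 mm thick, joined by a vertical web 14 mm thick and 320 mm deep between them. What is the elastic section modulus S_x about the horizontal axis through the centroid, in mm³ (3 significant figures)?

Treat the section as a set of non-overlapping primitives; coordinates are from the bounding-box lower-left.
Bottom flange: 170 × 20, A = 3 400 mm², y = 10 mm, Ī = 113 333 mm⁴.
Web: 14 × 320, A = 4 480 mm², y = 180 mm, Ī = 38 229 333 mm⁴.
Top flange: 170 × 20, A = 3 400 mm², y = 350 mm, Ī = 113 333 mm⁴.
By symmetry the centroid is at mid-height, ȳ = 180 mm.
Transfer each piece to the horizontal axis through the centroid using Ī + A·d² with d = y − 180:
  bottom flange: d = -170 mm → contributes +98 373 333 mm⁴
  web: d = 0 mm → contributes +38 229 333 mm⁴
  top flange: d = 170 mm → contributes +98 373 333 mm⁴
Total I = 234 976 000 mm⁴.
Extreme fibre distance c = 180 mm; S = I/c = 1 305 422 mm³.

S_x ≈ 1.31 × 10⁶ mm³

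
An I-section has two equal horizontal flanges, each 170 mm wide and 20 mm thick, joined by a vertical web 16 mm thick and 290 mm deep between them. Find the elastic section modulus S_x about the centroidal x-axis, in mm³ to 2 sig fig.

Treat the section as a set of non-overlapping primitives; coordinates are from the bounding-box lower-left.
Bottom flange: 170 × 20, A = 3 400 mm², y = 10 mm, Ī = 113 333 mm⁴.
Web: 16 × 290, A = 4 640 mm², y = 165 mm, Ī = 32 518 667 mm⁴.
Top flange: 170 × 20, A = 3 400 mm², y = 320 mm, Ī = 113 333 mm⁴.
By symmetry the centroid is at mid-height, ȳ = 165 mm.
Transfer each piece to the centroidal x-axis using Ī + A·d² with d = y − 165:
  bottom flange: d = -155 mm → contributes +81 798 333 mm⁴
  web: d = 0 mm → contributes +32 518 667 mm⁴
  top flange: d = 155 mm → contributes +81 798 333 mm⁴
Total I = 196 115 333 mm⁴.
Extreme fibre distance c = 165 mm; S = I/c = 1 188 578 mm³.

S_x ≈ 1.2 × 10⁶ mm³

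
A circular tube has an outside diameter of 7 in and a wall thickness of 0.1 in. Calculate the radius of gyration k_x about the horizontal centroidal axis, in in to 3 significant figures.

k_x ≈ 2.44 in

Decompose the section into non-overlapping parts with the origin at the bottom-left of its bounding rectangle.
Outer circle: ⌀7, A = 38.485 in², y = 3.5 in, Ī = 117.86 in⁴.
Bore (subtracted): ⌀6.8, A = 36.317 in², y = 3.5 in, Ī = 104.96 in⁴.
By symmetry the centroid is at mid-height, ȳ = 3.5 in.
All pieces are centred on the horizontal centroidal axis, so I = ΣĪ (holes subtracted) = 12.903 in⁴.
Radius of gyration: k = √(I/A) = √(12.903 / 2.1677) = 2.4398 in.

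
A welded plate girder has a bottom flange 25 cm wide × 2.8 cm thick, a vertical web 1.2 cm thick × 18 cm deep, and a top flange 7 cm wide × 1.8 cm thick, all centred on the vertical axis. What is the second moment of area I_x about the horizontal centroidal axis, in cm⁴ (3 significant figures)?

Break the section into simple shapes (no overlaps), measuring from the bottom-left corner of the bounding box.
Bottom plate: 25 × 2.8, A = 70 cm², y = 1.4 cm, Ī = 45.733 cm⁴.
Web plate: 1.2 × 18, A = 21.6 cm², y = 11.8 cm, Ī = 583.2 cm⁴.
Top plate: 7 × 1.8, A = 12.6 cm², y = 21.7 cm, Ī = 3.402 cm⁴.
Centroid: ȳ = ΣA·y / ΣA = 6.0106 cm.
Transfer each piece to the horizontal centroidal axis using Ī + A·d² with d = y − 6.0106:
  bottom plate: d = -4.6106 cm → contributes +1533.7 cm⁴
  web plate: d = 5.7894 cm → contributes +1307.2 cm⁴
  top plate: d = 15.689 cm → contributes +3 105 cm⁴
Total I = 5945.9 cm⁴.

I_x ≈ 5950 cm⁴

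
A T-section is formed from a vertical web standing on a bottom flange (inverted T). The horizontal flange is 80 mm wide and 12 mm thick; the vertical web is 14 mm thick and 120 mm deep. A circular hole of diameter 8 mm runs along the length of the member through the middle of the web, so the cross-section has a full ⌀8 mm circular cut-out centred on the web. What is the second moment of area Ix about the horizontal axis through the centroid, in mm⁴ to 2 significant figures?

Ix ≈ 4.7 × 10⁶ mm⁴

Split into non-overlapping primitives; take the origin at the lower-left of the bounding box.
Flange: 80 × 12, A = 960 mm², y = 6 mm, Ī = 11 520 mm⁴.
Web: 14 × 120, A = 1 680 mm², y = 72 mm, Ī = 2 016 000 mm⁴.
Hole (subtracted): ⌀8, A = 50.27 mm², y = 72 mm, Ī = 201.1 mm⁴.
Centroid: ȳ = ΣA·y / ΣA = 47.53 mm.
Transfer each piece to the horizontal axis through the centroid using Ī + A·d² with d = y − 47.53:
  flange: d = -41.53 mm → contributes +1 667 604 mm⁴
  web: d = 24.47 mm → contributes +3 021 609 mm⁴
  hole: d = 24.47 mm → contributes −30 289 mm⁴
Total I = 4 658 924 mm⁴.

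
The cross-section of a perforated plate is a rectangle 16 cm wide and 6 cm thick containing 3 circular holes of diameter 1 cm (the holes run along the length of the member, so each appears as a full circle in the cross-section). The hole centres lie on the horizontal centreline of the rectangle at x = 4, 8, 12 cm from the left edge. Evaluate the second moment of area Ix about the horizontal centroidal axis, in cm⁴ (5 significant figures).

Decompose the section into non-overlapping parts with the origin at the bottom-left of its bounding rectangle.
Plate: 16 × 6, A = 96 cm², y = 3 cm, Ī = 288 cm⁴.
Hole 1 (subtracted): ⌀1, A = 0.7853982 cm², y = 3 cm, Ī = 0.04908739 cm⁴.
Hole 2 (subtracted): ⌀1, A = 0.7853982 cm², y = 3 cm, Ī = 0.04908739 cm⁴.
Hole 3 (subtracted): ⌀1, A = 0.7853982 cm², y = 3 cm, Ī = 0.04908739 cm⁴.
By symmetry the centroid is at mid-height, ȳ = 3 cm.
All pieces are centred on the horizontal centroidal axis, so I = ΣĪ (holes subtracted) = 287.8527 cm⁴.

Ix ≈ 287.85 cm⁴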